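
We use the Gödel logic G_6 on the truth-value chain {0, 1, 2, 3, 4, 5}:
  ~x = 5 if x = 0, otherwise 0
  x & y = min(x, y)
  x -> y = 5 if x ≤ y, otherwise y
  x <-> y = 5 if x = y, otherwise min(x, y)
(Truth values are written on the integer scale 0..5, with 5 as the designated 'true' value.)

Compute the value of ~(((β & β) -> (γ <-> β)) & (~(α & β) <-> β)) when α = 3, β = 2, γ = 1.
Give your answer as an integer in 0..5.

5

β & β = 2 & 2 = 2
γ <-> β = 1 <-> 2 = 1
(β & β) -> (γ <-> β) = 2 -> 1 = 1
α & β = 3 & 2 = 2
~(α & β) = ~2 = 0
~(α & β) <-> β = 0 <-> 2 = 0
((β & β) -> (γ <-> β)) & (~(α & β) <-> β) = 1 & 0 = 0
~(((β & β) -> (γ <-> β)) & (~(α & β) <-> β)) = ~0 = 5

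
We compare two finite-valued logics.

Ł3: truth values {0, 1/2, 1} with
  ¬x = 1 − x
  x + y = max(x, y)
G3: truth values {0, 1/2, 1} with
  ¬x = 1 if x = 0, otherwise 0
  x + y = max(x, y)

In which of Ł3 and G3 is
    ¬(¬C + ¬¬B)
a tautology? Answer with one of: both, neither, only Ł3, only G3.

In Ł3: at B = 0, C = 0 the value is 0 — not a tautology.
In G3: at B = 0, C = 0 the value is 0 — not a tautology.

neither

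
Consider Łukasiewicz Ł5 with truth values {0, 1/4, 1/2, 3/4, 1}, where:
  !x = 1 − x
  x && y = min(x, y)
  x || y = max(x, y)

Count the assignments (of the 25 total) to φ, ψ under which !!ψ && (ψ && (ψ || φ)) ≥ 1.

5

value 1: 5 assignments (counts)
value 3/4: 5 assignments
value 1/2: 5 assignments
value 1/4: 5 assignments
value 0: 5 assignments
So 5 of the 25 assignments meet the threshold.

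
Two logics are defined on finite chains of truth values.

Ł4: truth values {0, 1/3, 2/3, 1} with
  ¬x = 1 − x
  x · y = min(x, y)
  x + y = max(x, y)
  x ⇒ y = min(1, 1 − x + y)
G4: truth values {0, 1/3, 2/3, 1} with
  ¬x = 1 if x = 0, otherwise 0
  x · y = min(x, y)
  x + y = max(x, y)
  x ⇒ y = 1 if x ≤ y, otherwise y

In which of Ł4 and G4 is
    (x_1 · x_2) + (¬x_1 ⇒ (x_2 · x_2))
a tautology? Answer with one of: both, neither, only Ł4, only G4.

neither

In Ł4: at x_1 = 0, x_2 = 0 the value is 0 — not a tautology.
In G4: at x_1 = 0, x_2 = 0 the value is 0 — not a tautology.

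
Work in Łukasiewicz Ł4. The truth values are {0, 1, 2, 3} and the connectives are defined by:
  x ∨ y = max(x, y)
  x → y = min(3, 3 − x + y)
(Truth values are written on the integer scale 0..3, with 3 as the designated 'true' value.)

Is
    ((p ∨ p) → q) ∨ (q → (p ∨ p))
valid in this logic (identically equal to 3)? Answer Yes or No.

Yes

p = 0, q = 0 ↦ 3
p = 0, q = 1 ↦ 3
p = 0, q = 2 ↦ 3
p = 0, q = 3 ↦ 3
p = 1, q = 0 ↦ 3
p = 1, q = 1 ↦ 3
p = 1, q = 2 ↦ 3
p = 1, q = 3 ↦ 3
p = 2, q = 0 ↦ 3
p = 2, q = 1 ↦ 3
p = 2, q = 2 ↦ 3
p = 2, q = 3 ↦ 3
p = 3, q = 0 ↦ 3
p = 3, q = 1 ↦ 3
p = 3, q = 2 ↦ 3
p = 3, q = 3 ↦ 3
Every assignment gives a value ≥ 3.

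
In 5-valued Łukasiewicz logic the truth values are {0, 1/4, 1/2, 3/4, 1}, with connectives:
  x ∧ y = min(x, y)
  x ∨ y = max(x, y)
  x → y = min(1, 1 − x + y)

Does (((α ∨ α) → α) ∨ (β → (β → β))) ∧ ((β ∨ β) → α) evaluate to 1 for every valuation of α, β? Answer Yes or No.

No

Counterexample: take α = 0, β = 1/4.
α ∨ α = 0 ∨ 0 = 0
(α ∨ α) → α = 0 → 0 = 1
β → β = 1/4 → 1/4 = 1
β → (β → β) = 1/4 → 1 = 1
((α ∨ α) → α) ∨ (β → (β → β)) = 1 ∨ 1 = 1
β ∨ β = 1/4 ∨ 1/4 = 1/4
(β ∨ β) → α = 1/4 → 0 = 3/4
(((α ∨ α) → α) ∨ (β → (β → β))) ∧ ((β ∨ β) → α) = 1 ∧ 3/4 = 3/4
This gives 3/4 ≠ 1.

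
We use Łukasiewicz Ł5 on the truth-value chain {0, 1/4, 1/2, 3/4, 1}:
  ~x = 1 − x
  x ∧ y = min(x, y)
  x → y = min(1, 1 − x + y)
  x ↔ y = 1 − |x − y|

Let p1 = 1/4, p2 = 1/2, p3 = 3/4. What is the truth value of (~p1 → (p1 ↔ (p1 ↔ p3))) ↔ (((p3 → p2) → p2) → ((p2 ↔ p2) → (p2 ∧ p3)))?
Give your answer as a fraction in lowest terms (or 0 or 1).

3/4

~p1 = ~1/4 = 3/4
p1 ↔ p3 = 1/4 ↔ 3/4 = 1/2
p1 ↔ (p1 ↔ p3) = 1/4 ↔ 1/2 = 3/4
~p1 → (p1 ↔ (p1 ↔ p3)) = 3/4 → 3/4 = 1
p3 → p2 = 3/4 → 1/2 = 3/4
(p3 → p2) → p2 = 3/4 → 1/2 = 3/4
p2 ↔ p2 = 1/2 ↔ 1/2 = 1
p2 ∧ p3 = 1/2 ∧ 3/4 = 1/2
(p2 ↔ p2) → (p2 ∧ p3) = 1 → 1/2 = 1/2
((p3 → p2) → p2) → ((p2 ↔ p2) → (p2 ∧ p3)) = 3/4 → 1/2 = 3/4
(~p1 → (p1 ↔ (p1 ↔ p3))) ↔ (((p3 → p2) → p2) → ((p2 ↔ p2) → (p2 ∧ p3))) = 1 ↔ 3/4 = 3/4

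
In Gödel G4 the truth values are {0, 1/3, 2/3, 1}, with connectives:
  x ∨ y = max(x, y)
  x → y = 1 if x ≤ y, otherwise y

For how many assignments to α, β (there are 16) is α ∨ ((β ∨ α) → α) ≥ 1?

α = 0, β = 0 ↦ 1  ≥
α = 0, β = 1/3 ↦ 0  <
α = 0, β = 2/3 ↦ 0  <
α = 0, β = 1 ↦ 0  <
α = 1/3, β = 0 ↦ 1  ≥
α = 1/3, β = 1/3 ↦ 1  ≥
α = 1/3, β = 2/3 ↦ 1/3  <
α = 1/3, β = 1 ↦ 1/3  <
α = 2/3, β = 0 ↦ 1  ≥
α = 2/3, β = 1/3 ↦ 1  ≥
α = 2/3, β = 2/3 ↦ 1  ≥
α = 2/3, β = 1 ↦ 2/3  <
α = 1, β = 0 ↦ 1  ≥
α = 1, β = 1/3 ↦ 1  ≥
α = 1, β = 2/3 ↦ 1  ≥
α = 1, β = 1 ↦ 1  ≥
So 10 of the 16 assignments meet the threshold.

10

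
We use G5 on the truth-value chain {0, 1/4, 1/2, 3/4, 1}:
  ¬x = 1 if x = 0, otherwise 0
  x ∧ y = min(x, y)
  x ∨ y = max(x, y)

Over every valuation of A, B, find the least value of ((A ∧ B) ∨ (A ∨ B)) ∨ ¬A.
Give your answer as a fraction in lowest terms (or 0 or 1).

1/4

Take A = 1/4, B = 0:
A ∧ B = 1/4 ∧ 0 = 0
A ∨ B = 1/4 ∨ 0 = 1/4
(A ∧ B) ∨ (A ∨ B) = 0 ∨ 1/4 = 1/4
¬A = ¬1/4 = 0
((A ∧ B) ∨ (A ∨ B)) ∨ ¬A = 1/4 ∨ 0 = 1/4
No assignment yields a value below 1/4, so this is the minimum.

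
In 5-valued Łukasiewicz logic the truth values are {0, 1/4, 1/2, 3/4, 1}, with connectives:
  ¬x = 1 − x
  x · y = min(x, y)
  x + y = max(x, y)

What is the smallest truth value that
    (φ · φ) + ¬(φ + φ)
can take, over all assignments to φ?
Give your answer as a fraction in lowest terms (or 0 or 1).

1/2

Take φ = 1/2:
φ · φ = 1/2 · 1/2 = 1/2
φ + φ = 1/2 + 1/2 = 1/2
¬(φ + φ) = ¬1/2 = 1/2
(φ · φ) + ¬(φ + φ) = 1/2 + 1/2 = 1/2
No assignment yields a value below 1/2, so this is the minimum.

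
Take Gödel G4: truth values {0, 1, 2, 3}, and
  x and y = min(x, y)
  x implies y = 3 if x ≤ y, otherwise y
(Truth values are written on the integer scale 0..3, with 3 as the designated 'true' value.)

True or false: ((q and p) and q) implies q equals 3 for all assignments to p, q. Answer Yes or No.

p = 0, q = 0 ↦ 3
p = 0, q = 1 ↦ 3
p = 0, q = 2 ↦ 3
p = 0, q = 3 ↦ 3
p = 1, q = 0 ↦ 3
p = 1, q = 1 ↦ 3
p = 1, q = 2 ↦ 3
p = 1, q = 3 ↦ 3
p = 2, q = 0 ↦ 3
p = 2, q = 1 ↦ 3
p = 2, q = 2 ↦ 3
p = 2, q = 3 ↦ 3
p = 3, q = 0 ↦ 3
p = 3, q = 1 ↦ 3
p = 3, q = 2 ↦ 3
p = 3, q = 3 ↦ 3
Every assignment gives a value ≥ 3.

Yes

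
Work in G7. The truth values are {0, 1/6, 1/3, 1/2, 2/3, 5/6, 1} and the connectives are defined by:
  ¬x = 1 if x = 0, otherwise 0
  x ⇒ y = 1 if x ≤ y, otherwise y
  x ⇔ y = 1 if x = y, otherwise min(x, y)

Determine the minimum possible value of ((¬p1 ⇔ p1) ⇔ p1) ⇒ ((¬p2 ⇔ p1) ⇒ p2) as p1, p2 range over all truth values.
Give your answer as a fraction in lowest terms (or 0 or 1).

Take p1 = 0, p2 = 1/6:
¬p1 = ¬0 = 1
¬p1 ⇔ p1 = 1 ⇔ 0 = 0
(¬p1 ⇔ p1) ⇔ p1 = 0 ⇔ 0 = 1
¬p2 = ¬1/6 = 0
¬p2 ⇔ p1 = 0 ⇔ 0 = 1
(¬p2 ⇔ p1) ⇒ p2 = 1 ⇒ 1/6 = 1/6
((¬p1 ⇔ p1) ⇔ p1) ⇒ ((¬p2 ⇔ p1) ⇒ p2) = 1 ⇒ 1/6 = 1/6
No assignment yields a value below 1/6, so this is the minimum.

1/6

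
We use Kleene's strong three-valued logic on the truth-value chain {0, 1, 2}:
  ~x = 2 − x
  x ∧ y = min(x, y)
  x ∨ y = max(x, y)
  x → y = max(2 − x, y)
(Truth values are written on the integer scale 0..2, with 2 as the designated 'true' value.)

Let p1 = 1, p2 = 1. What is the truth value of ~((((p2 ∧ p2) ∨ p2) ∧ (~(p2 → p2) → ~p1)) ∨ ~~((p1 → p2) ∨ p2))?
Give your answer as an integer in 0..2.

p2 ∧ p2 = 1 ∧ 1 = 1
(p2 ∧ p2) ∨ p2 = 1 ∨ 1 = 1
p2 → p2 = 1 → 1 = 1
~(p2 → p2) = ~1 = 1
~p1 = ~1 = 1
~(p2 → p2) → ~p1 = 1 → 1 = 1
((p2 ∧ p2) ∨ p2) ∧ (~(p2 → p2) → ~p1) = 1 ∧ 1 = 1
p1 → p2 = 1 → 1 = 1
(p1 → p2) ∨ p2 = 1 ∨ 1 = 1
~((p1 → p2) ∨ p2) = ~1 = 1
~~((p1 → p2) ∨ p2) = ~1 = 1
(((p2 ∧ p2) ∨ p2) ∧ (~(p2 → p2) → ~p1)) ∨ ~~((p1 → p2) ∨ p2) = 1 ∨ 1 = 1
~((((p2 ∧ p2) ∨ p2) ∧ (~(p2 → p2) → ~p1)) ∨ ~~((p1 → p2) ∨ p2)) = ~1 = 1

1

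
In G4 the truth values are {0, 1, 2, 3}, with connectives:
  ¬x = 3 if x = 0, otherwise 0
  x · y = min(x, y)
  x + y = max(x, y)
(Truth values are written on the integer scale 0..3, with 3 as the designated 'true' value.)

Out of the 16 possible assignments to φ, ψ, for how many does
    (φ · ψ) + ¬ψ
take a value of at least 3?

5

φ = 0, ψ = 0 ↦ 3  ≥
φ = 0, ψ = 1 ↦ 0  <
φ = 0, ψ = 2 ↦ 0  <
φ = 0, ψ = 3 ↦ 0  <
φ = 1, ψ = 0 ↦ 3  ≥
φ = 1, ψ = 1 ↦ 1  <
φ = 1, ψ = 2 ↦ 1  <
φ = 1, ψ = 3 ↦ 1  <
φ = 2, ψ = 0 ↦ 3  ≥
φ = 2, ψ = 1 ↦ 1  <
φ = 2, ψ = 2 ↦ 2  <
φ = 2, ψ = 3 ↦ 2  <
φ = 3, ψ = 0 ↦ 3  ≥
φ = 3, ψ = 1 ↦ 1  <
φ = 3, ψ = 2 ↦ 2  <
φ = 3, ψ = 3 ↦ 3  ≥
So 5 of the 16 assignments meet the threshold.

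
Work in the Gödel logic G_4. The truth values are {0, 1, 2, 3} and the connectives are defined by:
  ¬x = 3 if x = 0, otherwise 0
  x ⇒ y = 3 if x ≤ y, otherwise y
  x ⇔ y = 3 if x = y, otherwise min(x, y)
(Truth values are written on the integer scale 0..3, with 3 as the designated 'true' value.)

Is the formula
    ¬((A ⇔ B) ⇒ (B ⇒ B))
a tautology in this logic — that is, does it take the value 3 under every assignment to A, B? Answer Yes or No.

Counterexample: take A = 0, B = 0.
A ⇔ B = 0 ⇔ 0 = 3
B ⇒ B = 0 ⇒ 0 = 3
(A ⇔ B) ⇒ (B ⇒ B) = 3 ⇒ 3 = 3
¬((A ⇔ B) ⇒ (B ⇒ B)) = ¬3 = 0
This gives 0 ≠ 3.

No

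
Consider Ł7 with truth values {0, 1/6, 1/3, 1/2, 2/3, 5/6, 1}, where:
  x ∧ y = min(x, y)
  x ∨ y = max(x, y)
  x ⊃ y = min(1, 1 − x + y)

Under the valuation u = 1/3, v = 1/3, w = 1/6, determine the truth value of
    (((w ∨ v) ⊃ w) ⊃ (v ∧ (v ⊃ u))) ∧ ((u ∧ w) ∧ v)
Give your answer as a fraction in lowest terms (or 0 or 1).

w ∨ v = 1/6 ∨ 1/3 = 1/3
(w ∨ v) ⊃ w = 1/3 ⊃ 1/6 = 5/6
v ⊃ u = 1/3 ⊃ 1/3 = 1
v ∧ (v ⊃ u) = 1/3 ∧ 1 = 1/3
((w ∨ v) ⊃ w) ⊃ (v ∧ (v ⊃ u)) = 5/6 ⊃ 1/3 = 1/2
u ∧ w = 1/3 ∧ 1/6 = 1/6
(u ∧ w) ∧ v = 1/6 ∧ 1/3 = 1/6
(((w ∨ v) ⊃ w) ⊃ (v ∧ (v ⊃ u))) ∧ ((u ∧ w) ∧ v) = 1/2 ∧ 1/6 = 1/6

1/6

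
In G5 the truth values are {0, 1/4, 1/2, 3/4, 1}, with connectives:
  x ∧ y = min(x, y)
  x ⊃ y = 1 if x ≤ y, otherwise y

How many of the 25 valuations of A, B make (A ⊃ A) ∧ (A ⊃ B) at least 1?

15

value 1: 15 assignments (counts)
value 3/4: 1 assignment
value 1/2: 2 assignments
value 1/4: 3 assignments
value 0: 4 assignments
So 15 of the 25 assignments meet the threshold.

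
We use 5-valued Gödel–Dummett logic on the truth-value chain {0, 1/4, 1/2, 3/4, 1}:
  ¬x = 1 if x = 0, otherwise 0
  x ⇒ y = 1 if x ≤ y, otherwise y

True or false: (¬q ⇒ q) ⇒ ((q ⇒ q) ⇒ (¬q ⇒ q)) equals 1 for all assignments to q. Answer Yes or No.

Yes

q = 0 ↦ 1
q = 1/4 ↦ 1
q = 1/2 ↦ 1
q = 3/4 ↦ 1
q = 1 ↦ 1
Every assignment gives a value ≥ 1.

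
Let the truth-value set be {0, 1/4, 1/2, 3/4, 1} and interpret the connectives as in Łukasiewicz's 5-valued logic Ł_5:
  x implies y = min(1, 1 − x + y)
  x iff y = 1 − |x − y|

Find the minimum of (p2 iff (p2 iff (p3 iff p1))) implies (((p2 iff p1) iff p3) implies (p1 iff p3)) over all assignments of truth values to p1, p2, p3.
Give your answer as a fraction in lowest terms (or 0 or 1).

1/2

Take p1 = 0, p2 = 1/2, p3 = 1:
p3 iff p1 = 1 iff 0 = 0
p2 iff (p3 iff p1) = 1/2 iff 0 = 1/2
p2 iff (p2 iff (p3 iff p1)) = 1/2 iff 1/2 = 1
p2 iff p1 = 1/2 iff 0 = 1/2
(p2 iff p1) iff p3 = 1/2 iff 1 = 1/2
p1 iff p3 = 0 iff 1 = 0
((p2 iff p1) iff p3) implies (p1 iff p3) = 1/2 implies 0 = 1/2
(p2 iff (p2 iff (p3 iff p1))) implies (((p2 iff p1) iff p3) implies (p1 iff p3)) = 1 implies 1/2 = 1/2
No assignment yields a value below 1/2, so this is the minimum.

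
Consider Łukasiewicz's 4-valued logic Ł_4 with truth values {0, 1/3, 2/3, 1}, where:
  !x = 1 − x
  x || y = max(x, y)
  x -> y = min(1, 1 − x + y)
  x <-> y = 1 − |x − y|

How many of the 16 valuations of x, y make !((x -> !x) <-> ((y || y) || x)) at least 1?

x = 0, y = 0 ↦ 1  ≥
x = 0, y = 1/3 ↦ 2/3  <
x = 0, y = 2/3 ↦ 1/3  <
x = 0, y = 1 ↦ 0  <
x = 1/3, y = 0 ↦ 2/3  <
x = 1/3, y = 1/3 ↦ 2/3  <
x = 1/3, y = 2/3 ↦ 1/3  <
x = 1/3, y = 1 ↦ 0  <
x = 2/3, y = 0 ↦ 0  <
x = 2/3, y = 1/3 ↦ 0  <
x = 2/3, y = 2/3 ↦ 0  <
x = 2/3, y = 1 ↦ 1/3  <
x = 1, y = 0 ↦ 1  ≥
x = 1, y = 1/3 ↦ 1  ≥
x = 1, y = 2/3 ↦ 1  ≥
x = 1, y = 1 ↦ 1  ≥
So 5 of the 16 assignments meet the threshold.

5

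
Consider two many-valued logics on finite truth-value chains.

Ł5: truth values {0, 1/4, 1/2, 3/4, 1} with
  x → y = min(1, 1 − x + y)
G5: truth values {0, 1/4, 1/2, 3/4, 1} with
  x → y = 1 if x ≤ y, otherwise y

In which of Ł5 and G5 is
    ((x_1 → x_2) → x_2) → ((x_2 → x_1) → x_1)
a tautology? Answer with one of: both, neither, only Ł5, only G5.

In Ł5: every assignment gives 1 — tautology.
In G5: at x_1 = 1/4, x_2 = 0 the value is 1/4 — not a tautology.

only Ł5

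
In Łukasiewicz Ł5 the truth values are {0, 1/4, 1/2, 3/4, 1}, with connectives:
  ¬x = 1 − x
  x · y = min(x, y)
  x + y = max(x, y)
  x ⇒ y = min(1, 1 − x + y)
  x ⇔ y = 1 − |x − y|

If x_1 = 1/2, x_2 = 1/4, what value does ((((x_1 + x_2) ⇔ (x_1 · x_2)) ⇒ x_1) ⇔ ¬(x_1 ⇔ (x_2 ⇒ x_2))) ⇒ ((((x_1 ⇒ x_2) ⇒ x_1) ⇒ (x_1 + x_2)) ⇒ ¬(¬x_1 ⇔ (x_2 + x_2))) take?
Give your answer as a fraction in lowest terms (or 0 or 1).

x_1 + x_2 = 1/2 + 1/4 = 1/2
x_1 · x_2 = 1/2 · 1/4 = 1/4
(x_1 + x_2) ⇔ (x_1 · x_2) = 1/2 ⇔ 1/4 = 3/4
((x_1 + x_2) ⇔ (x_1 · x_2)) ⇒ x_1 = 3/4 ⇒ 1/2 = 3/4
x_2 ⇒ x_2 = 1/4 ⇒ 1/4 = 1
x_1 ⇔ (x_2 ⇒ x_2) = 1/2 ⇔ 1 = 1/2
¬(x_1 ⇔ (x_2 ⇒ x_2)) = ¬1/2 = 1/2
(((x_1 + x_2) ⇔ (x_1 · x_2)) ⇒ x_1) ⇔ ¬(x_1 ⇔ (x_2 ⇒ x_2)) = 3/4 ⇔ 1/2 = 3/4
x_1 ⇒ x_2 = 1/2 ⇒ 1/4 = 3/4
(x_1 ⇒ x_2) ⇒ x_1 = 3/4 ⇒ 1/2 = 3/4
x_1 + x_2 = 1/2 + 1/4 = 1/2
((x_1 ⇒ x_2) ⇒ x_1) ⇒ (x_1 + x_2) = 3/4 ⇒ 1/2 = 3/4
¬x_1 = ¬1/2 = 1/2
x_2 + x_2 = 1/4 + 1/4 = 1/4
¬x_1 ⇔ (x_2 + x_2) = 1/2 ⇔ 1/4 = 3/4
¬(¬x_1 ⇔ (x_2 + x_2)) = ¬3/4 = 1/4
(((x_1 ⇒ x_2) ⇒ x_1) ⇒ (x_1 + x_2)) ⇒ ¬(¬x_1 ⇔ (x_2 + x_2)) = 3/4 ⇒ 1/4 = 1/2
((((x_1 + x_2) ⇔ (x_1 · x_2)) ⇒ x_1) ⇔ ¬(x_1 ⇔ (x_2 ⇒ x_2))) ⇒ ((((x_1 ⇒ x_2) ⇒ x_1) ⇒ (x_1 + x_2)) ⇒ ¬(¬x_1 ⇔ (x_2 + x_2))) = 3/4 ⇒ 1/2 = 3/4

3/4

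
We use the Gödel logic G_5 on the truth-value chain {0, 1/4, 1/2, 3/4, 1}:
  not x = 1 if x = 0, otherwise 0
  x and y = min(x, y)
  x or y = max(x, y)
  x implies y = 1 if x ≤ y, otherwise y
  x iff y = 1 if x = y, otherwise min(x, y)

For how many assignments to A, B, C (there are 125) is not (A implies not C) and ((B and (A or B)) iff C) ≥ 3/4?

value 1: 16 assignments (counts)
value 3/4: 8 assignments (counts)
value 1/2: 16 assignments
value 1/4: 24 assignments
value 0: 61 assignments
So 24 of the 125 assignments meet the threshold.

24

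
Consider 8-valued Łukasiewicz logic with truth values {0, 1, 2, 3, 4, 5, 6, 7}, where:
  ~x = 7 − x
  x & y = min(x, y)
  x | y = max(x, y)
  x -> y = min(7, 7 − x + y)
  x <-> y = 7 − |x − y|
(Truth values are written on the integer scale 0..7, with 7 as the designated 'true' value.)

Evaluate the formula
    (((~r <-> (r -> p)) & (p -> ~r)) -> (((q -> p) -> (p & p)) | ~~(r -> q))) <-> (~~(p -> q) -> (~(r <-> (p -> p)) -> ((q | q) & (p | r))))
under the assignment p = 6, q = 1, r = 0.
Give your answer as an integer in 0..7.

6

~r = ~0 = 7
r -> p = 0 -> 6 = 7
~r <-> (r -> p) = 7 <-> 7 = 7
~r = ~0 = 7
p -> ~r = 6 -> 7 = 7
(~r <-> (r -> p)) & (p -> ~r) = 7 & 7 = 7
q -> p = 1 -> 6 = 7
p & p = 6 & 6 = 6
(q -> p) -> (p & p) = 7 -> 6 = 6
r -> q = 0 -> 1 = 7
~(r -> q) = ~7 = 0
~~(r -> q) = ~0 = 7
((q -> p) -> (p & p)) | ~~(r -> q) = 6 | 7 = 7
((~r <-> (r -> p)) & (p -> ~r)) -> (((q -> p) -> (p & p)) | ~~(r -> q)) = 7 -> 7 = 7
p -> q = 6 -> 1 = 2
~(p -> q) = ~2 = 5
~~(p -> q) = ~5 = 2
p -> p = 6 -> 6 = 7
r <-> (p -> p) = 0 <-> 7 = 0
~(r <-> (p -> p)) = ~0 = 7
q | q = 1 | 1 = 1
p | r = 6 | 0 = 6
(q | q) & (p | r) = 1 & 6 = 1
~(r <-> (p -> p)) -> ((q | q) & (p | r)) = 7 -> 1 = 1
~~(p -> q) -> (~(r <-> (p -> p)) -> ((q | q) & (p | r))) = 2 -> 1 = 6
(((~r <-> (r -> p)) & (p -> ~r)) -> (((q -> p) -> (p & p)) | ~~(r -> q))) <-> (~~(p -> q) -> (~(r <-> (p -> p)) -> ((q | q) & (p | r)))) = 7 <-> 6 = 6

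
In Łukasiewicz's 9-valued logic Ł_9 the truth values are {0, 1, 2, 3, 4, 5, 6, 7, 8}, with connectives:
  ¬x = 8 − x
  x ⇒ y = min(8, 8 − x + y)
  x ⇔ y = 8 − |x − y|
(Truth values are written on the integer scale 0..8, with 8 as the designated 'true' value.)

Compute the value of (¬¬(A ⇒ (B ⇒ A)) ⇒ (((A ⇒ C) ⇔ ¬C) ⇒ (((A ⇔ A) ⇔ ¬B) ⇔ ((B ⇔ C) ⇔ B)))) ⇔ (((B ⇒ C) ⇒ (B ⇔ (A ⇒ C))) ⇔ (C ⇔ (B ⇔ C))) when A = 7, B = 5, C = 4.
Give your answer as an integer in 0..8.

B ⇒ A = 5 ⇒ 7 = 8
A ⇒ (B ⇒ A) = 7 ⇒ 8 = 8
¬(A ⇒ (B ⇒ A)) = ¬8 = 0
¬¬(A ⇒ (B ⇒ A)) = ¬0 = 8
A ⇒ C = 7 ⇒ 4 = 5
¬C = ¬4 = 4
(A ⇒ C) ⇔ ¬C = 5 ⇔ 4 = 7
A ⇔ A = 7 ⇔ 7 = 8
¬B = ¬5 = 3
(A ⇔ A) ⇔ ¬B = 8 ⇔ 3 = 3
B ⇔ C = 5 ⇔ 4 = 7
(B ⇔ C) ⇔ B = 7 ⇔ 5 = 6
((A ⇔ A) ⇔ ¬B) ⇔ ((B ⇔ C) ⇔ B) = 3 ⇔ 6 = 5
((A ⇒ C) ⇔ ¬C) ⇒ (((A ⇔ A) ⇔ ¬B) ⇔ ((B ⇔ C) ⇔ B)) = 7 ⇒ 5 = 6
¬¬(A ⇒ (B ⇒ A)) ⇒ (((A ⇒ C) ⇔ ¬C) ⇒ (((A ⇔ A) ⇔ ¬B) ⇔ ((B ⇔ C) ⇔ B))) = 8 ⇒ 6 = 6
B ⇒ C = 5 ⇒ 4 = 7
A ⇒ C = 7 ⇒ 4 = 5
B ⇔ (A ⇒ C) = 5 ⇔ 5 = 8
(B ⇒ C) ⇒ (B ⇔ (A ⇒ C)) = 7 ⇒ 8 = 8
B ⇔ C = 5 ⇔ 4 = 7
C ⇔ (B ⇔ C) = 4 ⇔ 7 = 5
((B ⇒ C) ⇒ (B ⇔ (A ⇒ C))) ⇔ (C ⇔ (B ⇔ C)) = 8 ⇔ 5 = 5
(¬¬(A ⇒ (B ⇒ A)) ⇒ (((A ⇒ C) ⇔ ¬C) ⇒ (((A ⇔ A) ⇔ ¬B) ⇔ ((B ⇔ C) ⇔ B)))) ⇔ (((B ⇒ C) ⇒ (B ⇔ (A ⇒ C))) ⇔ (C ⇔ (B ⇔ C))) = 6 ⇔ 5 = 7

7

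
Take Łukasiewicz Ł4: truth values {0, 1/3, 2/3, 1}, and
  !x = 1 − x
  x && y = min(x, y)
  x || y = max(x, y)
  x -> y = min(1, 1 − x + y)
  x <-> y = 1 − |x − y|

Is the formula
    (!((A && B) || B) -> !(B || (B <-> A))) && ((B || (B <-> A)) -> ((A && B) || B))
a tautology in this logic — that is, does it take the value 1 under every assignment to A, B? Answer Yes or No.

No

Counterexample: take A = 0, B = 0.
A && B = 0 && 0 = 0
(A && B) || B = 0 || 0 = 0
!((A && B) || B) = !0 = 1
B <-> A = 0 <-> 0 = 1
B || (B <-> A) = 0 || 1 = 1
!(B || (B <-> A)) = !1 = 0
!((A && B) || B) -> !(B || (B <-> A)) = 1 -> 0 = 0
(B || (B <-> A)) -> ((A && B) || B) = 1 -> 0 = 0
(!((A && B) || B) -> !(B || (B <-> A))) && ((B || (B <-> A)) -> ((A && B) || B)) = 0 && 0 = 0
This gives 0 ≠ 1.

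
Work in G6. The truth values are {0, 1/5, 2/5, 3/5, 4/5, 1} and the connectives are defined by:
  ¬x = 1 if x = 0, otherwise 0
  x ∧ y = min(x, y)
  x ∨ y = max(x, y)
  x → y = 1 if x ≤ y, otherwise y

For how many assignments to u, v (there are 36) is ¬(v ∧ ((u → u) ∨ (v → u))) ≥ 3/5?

6

value 1: 6 assignments (counts)
value 0: 30 assignments
So 6 of the 36 assignments meet the threshold.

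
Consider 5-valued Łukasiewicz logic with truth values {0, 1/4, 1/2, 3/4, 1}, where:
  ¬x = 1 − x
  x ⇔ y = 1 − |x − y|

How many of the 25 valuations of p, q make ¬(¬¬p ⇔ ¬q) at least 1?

value 1: 2 assignments (counts)
value 3/4: 4 assignments
value 1/2: 6 assignments
value 1/4: 8 assignments
value 0: 5 assignments
So 2 of the 25 assignments meet the threshold.

2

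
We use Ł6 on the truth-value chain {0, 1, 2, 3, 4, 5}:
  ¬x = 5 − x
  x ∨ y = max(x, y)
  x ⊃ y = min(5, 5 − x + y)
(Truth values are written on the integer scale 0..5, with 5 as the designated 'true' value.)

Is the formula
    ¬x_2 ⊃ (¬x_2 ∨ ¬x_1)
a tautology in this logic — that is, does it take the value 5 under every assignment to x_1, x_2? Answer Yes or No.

At x_1 = 1, x_2 = 3, for instance:
¬x_2 = ¬3 = 2
¬x_1 = ¬1 = 4
¬x_2 ∨ ¬x_1 = 2 ∨ 4 = 4
¬x_2 ⊃ (¬x_2 ∨ ¬x_1) = 2 ⊃ 4 = 5
and checking the remaining 35 assignments likewise gives ≥ 5 in every case.

Yes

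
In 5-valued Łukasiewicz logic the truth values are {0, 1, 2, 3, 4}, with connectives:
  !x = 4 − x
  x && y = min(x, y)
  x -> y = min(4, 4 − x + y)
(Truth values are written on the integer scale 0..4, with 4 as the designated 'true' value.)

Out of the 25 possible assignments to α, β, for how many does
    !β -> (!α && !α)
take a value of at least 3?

value 4: 15 assignments (counts)
value 3: 4 assignments (counts)
value 2: 3 assignments
value 1: 2 assignments
value 0: 1 assignment
So 19 of the 25 assignments meet the threshold.

19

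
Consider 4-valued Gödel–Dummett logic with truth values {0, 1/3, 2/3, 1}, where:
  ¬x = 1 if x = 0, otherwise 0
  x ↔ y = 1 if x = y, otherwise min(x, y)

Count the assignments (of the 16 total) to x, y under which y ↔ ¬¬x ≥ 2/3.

x = 0, y = 0 ↦ 1  ≥
x = 0, y = 1/3 ↦ 0  <
x = 0, y = 2/3 ↦ 0  <
x = 0, y = 1 ↦ 0  <
x = 1/3, y = 0 ↦ 0  <
x = 1/3, y = 1/3 ↦ 1/3  <
x = 1/3, y = 2/3 ↦ 2/3  ≥
x = 1/3, y = 1 ↦ 1  ≥
x = 2/3, y = 0 ↦ 0  <
x = 2/3, y = 1/3 ↦ 1/3  <
x = 2/3, y = 2/3 ↦ 2/3  ≥
x = 2/3, y = 1 ↦ 1  ≥
x = 1, y = 0 ↦ 0  <
x = 1, y = 1/3 ↦ 1/3  <
x = 1, y = 2/3 ↦ 2/3  ≥
x = 1, y = 1 ↦ 1  ≥
So 7 of the 16 assignments meet the threshold.

7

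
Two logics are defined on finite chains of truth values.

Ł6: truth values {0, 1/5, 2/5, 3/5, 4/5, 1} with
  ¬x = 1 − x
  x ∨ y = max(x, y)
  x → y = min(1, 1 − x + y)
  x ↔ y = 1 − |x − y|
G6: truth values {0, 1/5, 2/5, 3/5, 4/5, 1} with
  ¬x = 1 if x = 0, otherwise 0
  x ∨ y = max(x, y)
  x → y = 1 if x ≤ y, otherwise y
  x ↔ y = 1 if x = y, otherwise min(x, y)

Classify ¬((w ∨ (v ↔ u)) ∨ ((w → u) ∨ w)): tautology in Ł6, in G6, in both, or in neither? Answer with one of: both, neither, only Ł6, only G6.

In Ł6: at u = 0, v = 0, w = 0 the value is 0 — not a tautology.
In G6: at u = 0, v = 0, w = 0 the value is 0 — not a tautology.

neither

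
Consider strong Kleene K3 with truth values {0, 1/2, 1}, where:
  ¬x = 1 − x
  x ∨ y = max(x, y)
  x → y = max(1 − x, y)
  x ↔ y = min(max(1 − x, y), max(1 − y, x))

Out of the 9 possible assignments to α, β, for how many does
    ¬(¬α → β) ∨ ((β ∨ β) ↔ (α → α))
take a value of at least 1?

3

α = 0, β = 0 ↦ 1  ≥
α = 0, β = 1/2 ↦ 1/2  <
α = 0, β = 1 ↦ 1  ≥
α = 1/2, β = 0 ↦ 1/2  <
α = 1/2, β = 1/2 ↦ 1/2  <
α = 1/2, β = 1 ↦ 1/2  <
α = 1, β = 0 ↦ 0  <
α = 1, β = 1/2 ↦ 1/2  <
α = 1, β = 1 ↦ 1  ≥
So 3 of the 9 assignments meet the threshold.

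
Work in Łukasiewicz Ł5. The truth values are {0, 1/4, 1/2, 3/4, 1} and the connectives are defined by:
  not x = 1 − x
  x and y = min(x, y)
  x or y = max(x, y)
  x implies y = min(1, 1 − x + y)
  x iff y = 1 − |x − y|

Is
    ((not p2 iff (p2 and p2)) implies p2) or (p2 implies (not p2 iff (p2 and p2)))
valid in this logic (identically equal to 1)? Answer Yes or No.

Yes

p2 = 0 ↦ 1
p2 = 1/4 ↦ 1
p2 = 1/2 ↦ 1
p2 = 3/4 ↦ 1
p2 = 1 ↦ 1
Every assignment gives a value ≥ 1.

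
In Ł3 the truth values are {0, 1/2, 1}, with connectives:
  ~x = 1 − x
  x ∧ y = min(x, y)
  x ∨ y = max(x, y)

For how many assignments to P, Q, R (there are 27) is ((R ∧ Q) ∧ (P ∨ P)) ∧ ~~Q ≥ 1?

value 1: 1 assignment (counts)
value 1/2: 7 assignments
value 0: 19 assignments
So 1 of the 27 assignments meets the threshold.

1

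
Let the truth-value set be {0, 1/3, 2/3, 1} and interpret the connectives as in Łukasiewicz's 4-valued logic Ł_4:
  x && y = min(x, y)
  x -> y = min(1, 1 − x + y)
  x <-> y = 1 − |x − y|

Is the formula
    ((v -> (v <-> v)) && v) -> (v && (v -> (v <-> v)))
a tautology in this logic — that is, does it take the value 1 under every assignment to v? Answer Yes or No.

Yes

v = 0 ↦ 1
v = 1/3 ↦ 1
v = 2/3 ↦ 1
v = 1 ↦ 1
Every assignment gives a value ≥ 1.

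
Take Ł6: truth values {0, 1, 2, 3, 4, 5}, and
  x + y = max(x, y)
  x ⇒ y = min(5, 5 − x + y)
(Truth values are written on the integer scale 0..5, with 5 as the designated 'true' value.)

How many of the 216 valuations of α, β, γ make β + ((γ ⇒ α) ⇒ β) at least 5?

71

value 5: 71 assignments (counts)
value 4: 35 assignments
value 3: 33 assignments
value 2: 30 assignments
value 1: 26 assignments
value 0: 21 assignments
So 71 of the 216 assignments meet the threshold.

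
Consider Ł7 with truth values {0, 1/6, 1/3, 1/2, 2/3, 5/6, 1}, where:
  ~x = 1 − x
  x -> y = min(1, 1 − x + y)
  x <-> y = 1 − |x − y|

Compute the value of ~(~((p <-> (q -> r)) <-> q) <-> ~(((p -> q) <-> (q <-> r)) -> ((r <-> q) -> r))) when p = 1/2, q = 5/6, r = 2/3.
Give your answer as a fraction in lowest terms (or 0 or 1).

1/6

q -> r = 5/6 -> 2/3 = 5/6
p <-> (q -> r) = 1/2 <-> 5/6 = 2/3
(p <-> (q -> r)) <-> q = 2/3 <-> 5/6 = 5/6
~((p <-> (q -> r)) <-> q) = ~5/6 = 1/6
p -> q = 1/2 -> 5/6 = 1
q <-> r = 5/6 <-> 2/3 = 5/6
(p -> q) <-> (q <-> r) = 1 <-> 5/6 = 5/6
r <-> q = 2/3 <-> 5/6 = 5/6
(r <-> q) -> r = 5/6 -> 2/3 = 5/6
((p -> q) <-> (q <-> r)) -> ((r <-> q) -> r) = 5/6 -> 5/6 = 1
~(((p -> q) <-> (q <-> r)) -> ((r <-> q) -> r)) = ~1 = 0
~((p <-> (q -> r)) <-> q) <-> ~(((p -> q) <-> (q <-> r)) -> ((r <-> q) -> r)) = 1/6 <-> 0 = 5/6
~(~((p <-> (q -> r)) <-> q) <-> ~(((p -> q) <-> (q <-> r)) -> ((r <-> q) -> r))) = ~5/6 = 1/6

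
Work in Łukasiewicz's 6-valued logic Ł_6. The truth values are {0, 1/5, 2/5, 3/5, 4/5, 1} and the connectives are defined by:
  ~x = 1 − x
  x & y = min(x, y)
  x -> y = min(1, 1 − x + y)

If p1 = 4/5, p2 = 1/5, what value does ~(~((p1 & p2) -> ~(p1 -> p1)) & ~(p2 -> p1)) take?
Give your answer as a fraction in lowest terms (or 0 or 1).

p1 & p2 = 4/5 & 1/5 = 1/5
p1 -> p1 = 4/5 -> 4/5 = 1
~(p1 -> p1) = ~1 = 0
(p1 & p2) -> ~(p1 -> p1) = 1/5 -> 0 = 4/5
~((p1 & p2) -> ~(p1 -> p1)) = ~4/5 = 1/5
p2 -> p1 = 1/5 -> 4/5 = 1
~(p2 -> p1) = ~1 = 0
~((p1 & p2) -> ~(p1 -> p1)) & ~(p2 -> p1) = 1/5 & 0 = 0
~(~((p1 & p2) -> ~(p1 -> p1)) & ~(p2 -> p1)) = ~0 = 1

1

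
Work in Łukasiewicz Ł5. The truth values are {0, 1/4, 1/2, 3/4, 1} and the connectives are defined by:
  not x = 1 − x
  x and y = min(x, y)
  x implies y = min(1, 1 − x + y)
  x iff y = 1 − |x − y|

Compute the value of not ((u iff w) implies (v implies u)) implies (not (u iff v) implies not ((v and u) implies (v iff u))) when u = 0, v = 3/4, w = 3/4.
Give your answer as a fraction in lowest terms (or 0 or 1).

u iff w = 0 iff 3/4 = 1/4
v implies u = 3/4 implies 0 = 1/4
(u iff w) implies (v implies u) = 1/4 implies 1/4 = 1
not ((u iff w) implies (v implies u)) = not 1 = 0
u iff v = 0 iff 3/4 = 1/4
not (u iff v) = not 1/4 = 3/4
v and u = 3/4 and 0 = 0
v iff u = 3/4 iff 0 = 1/4
(v and u) implies (v iff u) = 0 implies 1/4 = 1
not ((v and u) implies (v iff u)) = not 1 = 0
not (u iff v) implies not ((v and u) implies (v iff u)) = 3/4 implies 0 = 1/4
not ((u iff w) implies (v implies u)) implies (not (u iff v) implies not ((v and u) implies (v iff u))) = 0 implies 1/4 = 1

1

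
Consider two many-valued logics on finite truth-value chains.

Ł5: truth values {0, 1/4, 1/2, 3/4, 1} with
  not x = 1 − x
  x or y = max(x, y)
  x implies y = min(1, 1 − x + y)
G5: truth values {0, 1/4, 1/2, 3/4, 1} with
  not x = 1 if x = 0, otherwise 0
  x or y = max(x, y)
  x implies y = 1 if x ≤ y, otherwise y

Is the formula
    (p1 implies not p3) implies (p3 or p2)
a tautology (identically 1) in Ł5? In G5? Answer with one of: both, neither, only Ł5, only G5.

In Ł5: at p1 = 0, p2 = 0, p3 = 0 the value is 0 — not a tautology.
In G5: at p1 = 0, p2 = 0, p3 = 0 the value is 0 — not a tautology.

neither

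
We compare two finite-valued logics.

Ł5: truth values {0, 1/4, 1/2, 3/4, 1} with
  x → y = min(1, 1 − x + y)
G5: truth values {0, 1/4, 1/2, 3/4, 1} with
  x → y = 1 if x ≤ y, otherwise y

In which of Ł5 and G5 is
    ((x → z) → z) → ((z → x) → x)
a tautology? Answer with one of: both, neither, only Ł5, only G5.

In Ł5: every assignment gives 1 — tautology.
In G5: at x = 1/4, z = 0 the value is 1/4 — not a tautology.

only Ł5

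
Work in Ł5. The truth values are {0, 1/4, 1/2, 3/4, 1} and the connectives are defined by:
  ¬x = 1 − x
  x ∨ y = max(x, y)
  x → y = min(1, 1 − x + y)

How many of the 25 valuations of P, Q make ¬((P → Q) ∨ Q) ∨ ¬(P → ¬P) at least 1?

5

value 1: 5 assignments (counts)
value 3/4: 1 assignment
value 1/2: 5 assignments
value 1/4: 2 assignments
value 0: 12 assignments
So 5 of the 25 assignments meet the threshold.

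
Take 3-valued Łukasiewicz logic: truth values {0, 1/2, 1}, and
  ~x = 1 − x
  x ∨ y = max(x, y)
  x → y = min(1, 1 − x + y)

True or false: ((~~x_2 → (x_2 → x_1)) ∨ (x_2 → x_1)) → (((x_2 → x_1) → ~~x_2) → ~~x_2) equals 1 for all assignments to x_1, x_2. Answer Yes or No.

No

Counterexample: take x_1 = 0, x_2 = 1/2.
~x_2 = ~1/2 = 1/2
~~x_2 = ~1/2 = 1/2
x_2 → x_1 = 1/2 → 0 = 1/2
~~x_2 → (x_2 → x_1) = 1/2 → 1/2 = 1
(~~x_2 → (x_2 → x_1)) ∨ (x_2 → x_1) = 1 ∨ 1/2 = 1
x_2 → x_1 = 1/2 → 0 = 1/2
~x_2 = ~1/2 = 1/2
~~x_2 = ~1/2 = 1/2
(x_2 → x_1) → ~~x_2 = 1/2 → 1/2 = 1
~x_2 = ~1/2 = 1/2
~~x_2 = ~1/2 = 1/2
((x_2 → x_1) → ~~x_2) → ~~x_2 = 1 → 1/2 = 1/2
((~~x_2 → (x_2 → x_1)) ∨ (x_2 → x_1)) → (((x_2 → x_1) → ~~x_2) → ~~x_2) = 1 → 1/2 = 1/2
This gives 1/2 ≠ 1.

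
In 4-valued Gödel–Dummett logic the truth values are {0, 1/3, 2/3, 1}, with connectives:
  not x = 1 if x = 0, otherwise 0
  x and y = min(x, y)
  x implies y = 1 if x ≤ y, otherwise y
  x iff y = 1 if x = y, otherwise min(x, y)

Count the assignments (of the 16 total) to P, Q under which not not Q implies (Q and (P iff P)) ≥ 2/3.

P = 0, Q = 0 ↦ 1  ≥
P = 0, Q = 1/3 ↦ 1/3  <
P = 0, Q = 2/3 ↦ 2/3  ≥
P = 0, Q = 1 ↦ 1  ≥
P = 1/3, Q = 0 ↦ 1  ≥
P = 1/3, Q = 1/3 ↦ 1/3  <
P = 1/3, Q = 2/3 ↦ 2/3  ≥
P = 1/3, Q = 1 ↦ 1  ≥
P = 2/3, Q = 0 ↦ 1  ≥
P = 2/3, Q = 1/3 ↦ 1/3  <
P = 2/3, Q = 2/3 ↦ 2/3  ≥
P = 2/3, Q = 1 ↦ 1  ≥
P = 1, Q = 0 ↦ 1  ≥
P = 1, Q = 1/3 ↦ 1/3  <
P = 1, Q = 2/3 ↦ 2/3  ≥
P = 1, Q = 1 ↦ 1  ≥
So 12 of the 16 assignments meet the threshold.

12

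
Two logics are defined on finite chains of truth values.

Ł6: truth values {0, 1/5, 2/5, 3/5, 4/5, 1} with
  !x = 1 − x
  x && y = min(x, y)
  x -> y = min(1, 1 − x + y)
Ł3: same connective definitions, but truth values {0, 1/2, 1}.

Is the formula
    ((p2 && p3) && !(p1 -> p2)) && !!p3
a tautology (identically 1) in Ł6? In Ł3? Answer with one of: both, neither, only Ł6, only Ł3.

neither

In Ł6: at p1 = 0, p2 = 0, p3 = 0 the value is 0 — not a tautology.
In Ł3: at p1 = 0, p2 = 0, p3 = 0 the value is 0 — not a tautology.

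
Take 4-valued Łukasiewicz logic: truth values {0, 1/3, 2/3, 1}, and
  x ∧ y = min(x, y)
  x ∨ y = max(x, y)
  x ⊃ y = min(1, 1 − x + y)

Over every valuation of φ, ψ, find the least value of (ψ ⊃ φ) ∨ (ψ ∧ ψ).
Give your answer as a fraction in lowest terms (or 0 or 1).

Take φ = 0, ψ = 1/3:
ψ ⊃ φ = 1/3 ⊃ 0 = 2/3
ψ ∧ ψ = 1/3 ∧ 1/3 = 1/3
(ψ ⊃ φ) ∨ (ψ ∧ ψ) = 2/3 ∨ 1/3 = 2/3
No assignment yields a value below 2/3, so this is the minimum.

2/3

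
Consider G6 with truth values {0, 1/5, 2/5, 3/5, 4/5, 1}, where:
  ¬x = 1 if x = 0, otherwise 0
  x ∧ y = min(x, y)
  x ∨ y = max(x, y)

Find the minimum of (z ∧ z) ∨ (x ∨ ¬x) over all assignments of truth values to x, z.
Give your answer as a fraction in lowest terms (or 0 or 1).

1/5

Take x = 1/5, z = 0:
z ∧ z = 0 ∧ 0 = 0
¬x = ¬1/5 = 0
x ∨ ¬x = 1/5 ∨ 0 = 1/5
(z ∧ z) ∨ (x ∨ ¬x) = 0 ∨ 1/5 = 1/5
No assignment yields a value below 1/5, so this is the minimum.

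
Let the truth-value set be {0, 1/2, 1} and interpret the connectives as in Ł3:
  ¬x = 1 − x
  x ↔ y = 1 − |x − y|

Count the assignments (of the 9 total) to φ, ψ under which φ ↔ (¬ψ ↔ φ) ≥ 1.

φ = 0, ψ = 0 ↦ 1  ≥
φ = 0, ψ = 1/2 ↦ 1/2  <
φ = 0, ψ = 1 ↦ 0  <
φ = 1/2, ψ = 0 ↦ 1  ≥
φ = 1/2, ψ = 1/2 ↦ 1/2  <
φ = 1/2, ψ = 1 ↦ 1  ≥
φ = 1, ψ = 0 ↦ 1  ≥
φ = 1, ψ = 1/2 ↦ 1/2  <
φ = 1, ψ = 1 ↦ 0  <
So 4 of the 9 assignments meet the threshold.

4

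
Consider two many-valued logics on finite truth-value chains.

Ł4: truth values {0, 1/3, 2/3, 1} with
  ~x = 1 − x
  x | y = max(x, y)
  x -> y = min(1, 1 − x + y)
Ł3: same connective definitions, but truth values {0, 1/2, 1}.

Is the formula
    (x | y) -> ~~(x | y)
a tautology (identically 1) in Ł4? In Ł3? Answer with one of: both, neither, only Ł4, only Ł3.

In Ł4: every assignment gives 1 — tautology.
In Ł3: every assignment gives 1 — tautology.

both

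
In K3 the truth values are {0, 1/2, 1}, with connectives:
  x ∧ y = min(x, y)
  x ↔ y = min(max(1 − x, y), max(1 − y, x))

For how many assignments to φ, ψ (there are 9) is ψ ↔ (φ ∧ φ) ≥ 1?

φ = 0, ψ = 0 ↦ 1  ≥
φ = 0, ψ = 1/2 ↦ 1/2  <
φ = 0, ψ = 1 ↦ 0  <
φ = 1/2, ψ = 0 ↦ 1/2  <
φ = 1/2, ψ = 1/2 ↦ 1/2  <
φ = 1/2, ψ = 1 ↦ 1/2  <
φ = 1, ψ = 0 ↦ 0  <
φ = 1, ψ = 1/2 ↦ 1/2  <
φ = 1, ψ = 1 ↦ 1  ≥
So 2 of the 9 assignments meet the threshold.

2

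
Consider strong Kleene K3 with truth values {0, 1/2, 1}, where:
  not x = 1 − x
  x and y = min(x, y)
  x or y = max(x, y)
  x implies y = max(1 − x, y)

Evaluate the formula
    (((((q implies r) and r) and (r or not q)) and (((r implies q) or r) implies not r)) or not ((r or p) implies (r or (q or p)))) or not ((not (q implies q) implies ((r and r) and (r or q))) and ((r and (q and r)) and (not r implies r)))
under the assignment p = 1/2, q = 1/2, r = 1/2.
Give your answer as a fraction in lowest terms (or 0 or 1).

q implies r = 1/2 implies 1/2 = 1/2
(q implies r) and r = 1/2 and 1/2 = 1/2
not q = not 1/2 = 1/2
r or not q = 1/2 or 1/2 = 1/2
((q implies r) and r) and (r or not q) = 1/2 and 1/2 = 1/2
r implies q = 1/2 implies 1/2 = 1/2
(r implies q) or r = 1/2 or 1/2 = 1/2
not r = not 1/2 = 1/2
((r implies q) or r) implies not r = 1/2 implies 1/2 = 1/2
(((q implies r) and r) and (r or not q)) and (((r implies q) or r) implies not r) = 1/2 and 1/2 = 1/2
r or p = 1/2 or 1/2 = 1/2
q or p = 1/2 or 1/2 = 1/2
r or (q or p) = 1/2 or 1/2 = 1/2
(r or p) implies (r or (q or p)) = 1/2 implies 1/2 = 1/2
not ((r or p) implies (r or (q or p))) = not 1/2 = 1/2
((((q implies r) and r) and (r or not q)) and (((r implies q) or r) implies not r)) or not ((r or p) implies (r or (q or p))) = 1/2 or 1/2 = 1/2
q implies q = 1/2 implies 1/2 = 1/2
not (q implies q) = not 1/2 = 1/2
r and r = 1/2 and 1/2 = 1/2
r or q = 1/2 or 1/2 = 1/2
(r and r) and (r or q) = 1/2 and 1/2 = 1/2
not (q implies q) implies ((r and r) and (r or q)) = 1/2 implies 1/2 = 1/2
q and r = 1/2 and 1/2 = 1/2
r and (q and r) = 1/2 and 1/2 = 1/2
not r = not 1/2 = 1/2
not r implies r = 1/2 implies 1/2 = 1/2
(r and (q and r)) and (not r implies r) = 1/2 and 1/2 = 1/2
(not (q implies q) implies ((r and r) and (r or q))) and ((r and (q and r)) and (not r implies r)) = 1/2 and 1/2 = 1/2
not ((not (q implies q) implies ((r and r) and (r or q))) and ((r and (q and r)) and (not r implies r))) = not 1/2 = 1/2
(((((q implies r) and r) and (r or not q)) and (((r implies q) or r) implies not r)) or not ((r or p) implies (r or (q or p)))) or not ((not (q implies q) implies ((r and r) and (r or q))) and ((r and (q and r)) and (not r implies r))) = 1/2 or 1/2 = 1/2

1/2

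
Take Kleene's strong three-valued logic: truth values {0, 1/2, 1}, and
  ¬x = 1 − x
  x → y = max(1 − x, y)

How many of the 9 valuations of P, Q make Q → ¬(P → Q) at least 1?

P = 0, Q = 0 ↦ 1  ≥
P = 0, Q = 1/2 ↦ 1/2  <
P = 0, Q = 1 ↦ 0  <
P = 1/2, Q = 0 ↦ 1  ≥
P = 1/2, Q = 1/2 ↦ 1/2  <
P = 1/2, Q = 1 ↦ 0  <
P = 1, Q = 0 ↦ 1  ≥
P = 1, Q = 1/2 ↦ 1/2  <
P = 1, Q = 1 ↦ 0  <
So 3 of the 9 assignments meet the threshold.

3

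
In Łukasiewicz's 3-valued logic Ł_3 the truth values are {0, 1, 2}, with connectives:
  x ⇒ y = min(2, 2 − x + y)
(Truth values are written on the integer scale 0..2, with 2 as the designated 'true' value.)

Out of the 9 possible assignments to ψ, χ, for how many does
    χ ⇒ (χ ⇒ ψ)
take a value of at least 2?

ψ = 0, χ = 0 ↦ 2  ≥
ψ = 0, χ = 1 ↦ 2  ≥
ψ = 0, χ = 2 ↦ 0  <
ψ = 1, χ = 0 ↦ 2  ≥
ψ = 1, χ = 1 ↦ 2  ≥
ψ = 1, χ = 2 ↦ 1  <
ψ = 2, χ = 0 ↦ 2  ≥
ψ = 2, χ = 1 ↦ 2  ≥
ψ = 2, χ = 2 ↦ 2  ≥
So 7 of the 9 assignments meet the threshold.

7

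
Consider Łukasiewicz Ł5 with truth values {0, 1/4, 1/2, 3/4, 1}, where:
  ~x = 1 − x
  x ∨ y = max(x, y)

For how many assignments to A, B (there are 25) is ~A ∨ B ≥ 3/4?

16

value 1: 9 assignments (counts)
value 3/4: 7 assignments (counts)
value 1/2: 5 assignments
value 1/4: 3 assignments
value 0: 1 assignment
So 16 of the 25 assignments meet the threshold.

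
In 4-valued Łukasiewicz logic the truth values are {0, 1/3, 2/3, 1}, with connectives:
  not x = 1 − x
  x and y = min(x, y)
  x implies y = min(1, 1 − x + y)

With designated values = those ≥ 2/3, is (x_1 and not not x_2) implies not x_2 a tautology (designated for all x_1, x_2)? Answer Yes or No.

No

Counterexample: take x_1 = 2/3, x_2 = 1.
not x_2 = not 1 = 0
not not x_2 = not 0 = 1
x_1 and not not x_2 = 2/3 and 1 = 2/3
not x_2 = not 1 = 0
(x_1 and not not x_2) implies not x_2 = 2/3 implies 0 = 1/3
This gives 1/3, which is below 2/3.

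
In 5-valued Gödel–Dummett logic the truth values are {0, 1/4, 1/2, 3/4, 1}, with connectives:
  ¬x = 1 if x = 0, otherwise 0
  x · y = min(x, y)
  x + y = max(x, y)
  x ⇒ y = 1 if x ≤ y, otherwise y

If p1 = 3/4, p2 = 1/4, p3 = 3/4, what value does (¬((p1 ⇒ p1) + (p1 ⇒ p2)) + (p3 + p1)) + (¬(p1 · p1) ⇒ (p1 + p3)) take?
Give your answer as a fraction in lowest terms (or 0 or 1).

1

p1 ⇒ p1 = 3/4 ⇒ 3/4 = 1
p1 ⇒ p2 = 3/4 ⇒ 1/4 = 1/4
(p1 ⇒ p1) + (p1 ⇒ p2) = 1 + 1/4 = 1
¬((p1 ⇒ p1) + (p1 ⇒ p2)) = ¬1 = 0
p3 + p1 = 3/4 + 3/4 = 3/4
¬((p1 ⇒ p1) + (p1 ⇒ p2)) + (p3 + p1) = 0 + 3/4 = 3/4
p1 · p1 = 3/4 · 3/4 = 3/4
¬(p1 · p1) = ¬3/4 = 0
p1 + p3 = 3/4 + 3/4 = 3/4
¬(p1 · p1) ⇒ (p1 + p3) = 0 ⇒ 3/4 = 1
(¬((p1 ⇒ p1) + (p1 ⇒ p2)) + (p3 + p1)) + (¬(p1 · p1) ⇒ (p1 + p3)) = 3/4 + 1 = 1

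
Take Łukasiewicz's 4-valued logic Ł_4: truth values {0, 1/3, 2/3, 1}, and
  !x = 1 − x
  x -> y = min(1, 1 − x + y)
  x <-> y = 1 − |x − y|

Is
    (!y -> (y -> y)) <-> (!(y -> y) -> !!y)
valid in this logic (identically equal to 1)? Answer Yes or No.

y = 0 ↦ 1
y = 1/3 ↦ 1
y = 2/3 ↦ 1
y = 1 ↦ 1
Every assignment gives a value ≥ 1.

Yes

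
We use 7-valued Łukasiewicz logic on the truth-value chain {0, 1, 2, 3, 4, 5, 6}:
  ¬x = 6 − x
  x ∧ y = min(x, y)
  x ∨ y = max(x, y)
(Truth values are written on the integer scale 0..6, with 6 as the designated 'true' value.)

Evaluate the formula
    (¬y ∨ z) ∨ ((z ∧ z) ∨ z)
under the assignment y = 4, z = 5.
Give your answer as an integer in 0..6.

5

¬y = ¬4 = 2
¬y ∨ z = 2 ∨ 5 = 5
z ∧ z = 5 ∧ 5 = 5
(z ∧ z) ∨ z = 5 ∨ 5 = 5
(¬y ∨ z) ∨ ((z ∧ z) ∨ z) = 5 ∨ 5 = 5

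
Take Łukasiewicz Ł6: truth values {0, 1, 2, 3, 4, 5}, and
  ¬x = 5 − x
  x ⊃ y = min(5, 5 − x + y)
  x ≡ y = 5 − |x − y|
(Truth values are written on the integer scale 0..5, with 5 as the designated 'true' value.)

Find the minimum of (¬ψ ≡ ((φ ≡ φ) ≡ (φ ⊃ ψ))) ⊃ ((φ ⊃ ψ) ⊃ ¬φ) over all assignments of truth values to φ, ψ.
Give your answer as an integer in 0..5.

Take φ = 4, ψ = 2:
¬ψ = ¬2 = 3
φ ≡ φ = 4 ≡ 4 = 5
φ ⊃ ψ = 4 ⊃ 2 = 3
(φ ≡ φ) ≡ (φ ⊃ ψ) = 5 ≡ 3 = 3
¬ψ ≡ ((φ ≡ φ) ≡ (φ ⊃ ψ)) = 3 ≡ 3 = 5
φ ⊃ ψ = 4 ⊃ 2 = 3
¬φ = ¬4 = 1
(φ ⊃ ψ) ⊃ ¬φ = 3 ⊃ 1 = 3
(¬ψ ≡ ((φ ≡ φ) ≡ (φ ⊃ ψ))) ⊃ ((φ ⊃ ψ) ⊃ ¬φ) = 5 ⊃ 3 = 3
No assignment yields a value below 3, so this is the minimum.

3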